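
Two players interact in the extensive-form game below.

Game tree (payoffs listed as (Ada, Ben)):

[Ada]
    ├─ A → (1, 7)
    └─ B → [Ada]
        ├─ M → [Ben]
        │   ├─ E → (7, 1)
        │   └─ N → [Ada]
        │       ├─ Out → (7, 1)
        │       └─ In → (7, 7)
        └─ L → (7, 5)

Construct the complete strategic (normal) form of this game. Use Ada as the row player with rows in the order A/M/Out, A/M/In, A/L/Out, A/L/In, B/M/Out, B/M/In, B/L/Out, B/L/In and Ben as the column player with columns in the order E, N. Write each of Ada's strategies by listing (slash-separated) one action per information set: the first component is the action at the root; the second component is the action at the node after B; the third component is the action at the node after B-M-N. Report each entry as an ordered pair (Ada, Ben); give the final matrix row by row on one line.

A/M/Out: (1,7) (1,7) | A/M/In: (1,7) (1,7) | A/L/Out: (1,7) (1,7) | A/L/In: (1,7) (1,7) | B/M/Out: (7,1) (7,1) | B/M/In: (7,1) (7,7) | B/L/Out: (7,5) (7,5) | B/L/In: (7,5) (7,5)

               E        N
A/M/Out    (1,7)    (1,7)
 A/M/In    (1,7)    (1,7)
A/L/Out    (1,7)    (1,7)
 A/L/In    (1,7)    (1,7)
B/M/Out    (7,1)    (7,1)
 B/M/In    (7,1)    (7,7)
B/L/Out    (7,5)    (7,5)
 B/L/In    (7,5)    (7,5)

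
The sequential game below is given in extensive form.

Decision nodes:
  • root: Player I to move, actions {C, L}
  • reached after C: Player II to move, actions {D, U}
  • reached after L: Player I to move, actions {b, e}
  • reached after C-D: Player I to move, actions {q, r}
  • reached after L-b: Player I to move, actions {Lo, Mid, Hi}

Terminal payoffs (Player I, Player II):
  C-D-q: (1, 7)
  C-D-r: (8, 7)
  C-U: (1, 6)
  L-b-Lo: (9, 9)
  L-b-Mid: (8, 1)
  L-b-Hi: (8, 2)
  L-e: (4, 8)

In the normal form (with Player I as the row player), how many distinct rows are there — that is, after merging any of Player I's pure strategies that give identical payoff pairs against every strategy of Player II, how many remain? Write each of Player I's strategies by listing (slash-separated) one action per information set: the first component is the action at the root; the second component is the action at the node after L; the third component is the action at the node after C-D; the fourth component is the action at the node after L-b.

6

Player I has 24 pure strategies: C/b/q/Lo, C/b/q/Mid, C/b/q/Hi, C/b/r/Lo, C/b/r/Mid, C/b/r/Hi, C/e/q/Lo, C/e/q/Mid, C/e/q/Hi, C/e/r/Lo, C/e/r/Mid, C/e/r/Hi, L/b/q/Lo, L/b/q/Mid, L/b/q/Hi, L/b/r/Lo, L/b/r/Mid, L/b/r/Hi, L/e/q/Lo, L/e/q/Mid, L/e/q/Hi, L/e/r/Lo, L/e/r/Mid, L/e/r/Hi. Columns: D, U.
{C/b/q/Lo, C/b/q/Mid, C/b/q/Hi, C/e/q/Lo, C/e/q/Mid, C/e/q/Hi} → row (1,7) (1,6)
{C/b/r/Lo, C/b/r/Mid, C/b/r/Hi, C/e/r/Lo, C/e/r/Mid, C/e/r/Hi} → row (8,7) (1,6)
{L/b/q/Lo, L/b/r/Lo} → row (9,9) (9,9)
{L/b/q/Mid, L/b/r/Mid} → row (8,1) (8,1)
{L/b/q/Hi, L/b/r/Hi} → row (8,2) (8,2)
{L/e/q/Lo, L/e/q/Mid, L/e/q/Hi, L/e/r/Lo, L/e/r/Mid, L/e/r/Hi} → row (4,8) (4,8)
That's 6 distinct rows out of 24 strategies.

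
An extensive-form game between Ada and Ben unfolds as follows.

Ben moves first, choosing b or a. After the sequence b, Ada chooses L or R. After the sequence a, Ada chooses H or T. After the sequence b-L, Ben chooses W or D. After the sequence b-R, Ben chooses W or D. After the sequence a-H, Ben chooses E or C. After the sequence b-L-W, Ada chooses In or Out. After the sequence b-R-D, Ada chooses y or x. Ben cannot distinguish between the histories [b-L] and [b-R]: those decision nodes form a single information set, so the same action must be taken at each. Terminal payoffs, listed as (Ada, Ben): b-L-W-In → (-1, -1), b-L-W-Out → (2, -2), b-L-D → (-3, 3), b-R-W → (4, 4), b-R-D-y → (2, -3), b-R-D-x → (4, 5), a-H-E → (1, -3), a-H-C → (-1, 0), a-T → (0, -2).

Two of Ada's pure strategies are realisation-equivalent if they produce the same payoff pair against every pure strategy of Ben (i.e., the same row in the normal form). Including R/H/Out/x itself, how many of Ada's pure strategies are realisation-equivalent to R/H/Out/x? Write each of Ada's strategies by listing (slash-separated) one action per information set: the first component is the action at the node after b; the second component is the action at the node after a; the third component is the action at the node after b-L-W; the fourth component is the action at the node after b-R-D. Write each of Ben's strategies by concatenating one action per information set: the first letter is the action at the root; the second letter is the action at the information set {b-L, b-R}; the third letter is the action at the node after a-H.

2

Row for R/H/Out/x (columns bWE, bWC, bDE, bDC, aWE, aWC, aDE, aDC): (4,4) (4,4) (4,5) (4,5) (1,-3) (-1,0) (1,-3) (-1,0).
Under R/H/Out/x, Ada's choice at the node after b-L-W can never be reached regardless of what Ben does, so varying those choices leaves every outcome unchanged.
Holding the reachable choices fixed and varying the unreachable one freely already gives 2 equivalent strategies.
No other strategy reproduces this row, so those 2 are the full class: R/H/In/x, R/H/Out/x.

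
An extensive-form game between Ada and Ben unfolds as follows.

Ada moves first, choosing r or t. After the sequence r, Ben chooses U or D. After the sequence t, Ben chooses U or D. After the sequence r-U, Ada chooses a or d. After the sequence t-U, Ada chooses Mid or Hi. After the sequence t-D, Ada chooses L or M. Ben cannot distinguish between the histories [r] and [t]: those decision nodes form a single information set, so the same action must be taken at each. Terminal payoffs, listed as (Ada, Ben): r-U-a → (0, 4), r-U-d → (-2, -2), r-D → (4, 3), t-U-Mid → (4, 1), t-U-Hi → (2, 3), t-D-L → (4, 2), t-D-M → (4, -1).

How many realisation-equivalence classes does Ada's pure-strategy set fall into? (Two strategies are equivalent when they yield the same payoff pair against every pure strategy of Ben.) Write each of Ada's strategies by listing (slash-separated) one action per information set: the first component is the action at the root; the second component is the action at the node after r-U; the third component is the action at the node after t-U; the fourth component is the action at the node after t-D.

Ada has 16 pure strategies: r/a/Mid/L, r/a/Mid/M, r/a/Hi/L, r/a/Hi/M, r/d/Mid/L, r/d/Mid/M, r/d/Hi/L, r/d/Hi/M, t/a/Mid/L, t/a/Mid/M, t/a/Hi/L, t/a/Hi/M, t/d/Mid/L, t/d/Mid/M, t/d/Hi/L, t/d/Hi/M. Columns: U, D.
{r/a/Mid/L, r/a/Mid/M, r/a/Hi/L, r/a/Hi/M} → row (0,4) (4,3)
{r/d/Mid/L, r/d/Mid/M, r/d/Hi/L, r/d/Hi/M} → row (-2,-2) (4,3)
{t/a/Mid/L, t/d/Mid/L} → row (4,1) (4,2)
{t/a/Mid/M, t/d/Mid/M} → row (4,1) (4,-1)
{t/a/Hi/L, t/d/Hi/L} → row (2,3) (4,2)
{t/a/Hi/M, t/d/Hi/M} → row (2,3) (4,-1)
That's 6 distinct rows out of 16 strategies.

6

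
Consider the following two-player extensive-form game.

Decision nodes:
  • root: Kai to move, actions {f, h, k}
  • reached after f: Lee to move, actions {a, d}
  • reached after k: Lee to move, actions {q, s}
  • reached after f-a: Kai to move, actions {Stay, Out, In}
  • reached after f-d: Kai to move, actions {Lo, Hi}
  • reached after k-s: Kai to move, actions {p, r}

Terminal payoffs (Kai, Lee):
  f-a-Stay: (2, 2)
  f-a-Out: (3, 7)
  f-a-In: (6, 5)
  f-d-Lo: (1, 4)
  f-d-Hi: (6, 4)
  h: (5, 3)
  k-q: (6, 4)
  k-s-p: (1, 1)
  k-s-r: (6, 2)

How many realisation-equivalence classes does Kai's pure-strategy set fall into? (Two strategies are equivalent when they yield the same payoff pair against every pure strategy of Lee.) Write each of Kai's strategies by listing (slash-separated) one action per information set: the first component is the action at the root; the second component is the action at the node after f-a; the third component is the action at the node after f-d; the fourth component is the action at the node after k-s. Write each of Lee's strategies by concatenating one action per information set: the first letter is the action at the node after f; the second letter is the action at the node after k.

Kai has 36 pure strategies: f/Stay/Lo/p, f/Stay/Lo/r, f/Stay/Hi/p, f/Stay/Hi/r, f/Out/Lo/p, f/Out/Lo/r, f/Out/Hi/p, f/Out/Hi/r, f/In/Lo/p, f/In/Lo/r, f/In/Hi/p, f/In/Hi/r, h/Stay/Lo/p, h/Stay/Lo/r, h/Stay/Hi/p, h/Stay/Hi/r, h/Out/Lo/p, h/Out/Lo/r, h/Out/Hi/p, h/Out/Hi/r, h/In/Lo/p, h/In/Lo/r, h/In/Hi/p, h/In/Hi/r, k/Stay/Lo/p, k/Stay/Lo/r, k/Stay/Hi/p, k/Stay/Hi/r, k/Out/Lo/p, k/Out/Lo/r, k/Out/Hi/p, k/Out/Hi/r, k/In/Lo/p, k/In/Lo/r, k/In/Hi/p, k/In/Hi/r. Columns: aq, as, dq, ds.
{f/Stay/Lo/p, f/Stay/Lo/r} → row (2,2) (2,2) (1,4) (1,4)
{f/Stay/Hi/p, f/Stay/Hi/r} → row (2,2) (2,2) (6,4) (6,4)
{f/Out/Lo/p, f/Out/Lo/r} → row (3,7) (3,7) (1,4) (1,4)
{f/Out/Hi/p, f/Out/Hi/r} → row (3,7) (3,7) (6,4) (6,4)
{f/In/Lo/p, f/In/Lo/r} → row (6,5) (6,5) (1,4) (1,4)
{f/In/Hi/p, f/In/Hi/r} → row (6,5) (6,5) (6,4) (6,4)
{h/Stay/Lo/p, h/Stay/Lo/r, h/Stay/Hi/p, h/Stay/Hi/r, h/Out/Lo/p, h/Out/Lo/r, h/Out/Hi/p, h/Out/Hi/r, h/In/Lo/p, h/In/Lo/r, h/In/Hi/p, h/In/Hi/r} → row (5,3) (5,3) (5,3) (5,3)
{k/Stay/Lo/p, k/Stay/Hi/p, k/Out/Lo/p, k/Out/Hi/p, k/In/Lo/p, k/In/Hi/p} → row (6,4) (1,1) (6,4) (1,1)
{k/Stay/Lo/r, k/Stay/Hi/r, k/Out/Lo/r, k/Out/Hi/r, k/In/Lo/r, k/In/Hi/r} → row (6,4) (6,2) (6,4) (6,2)
That's 9 distinct rows out of 36 strategies.

9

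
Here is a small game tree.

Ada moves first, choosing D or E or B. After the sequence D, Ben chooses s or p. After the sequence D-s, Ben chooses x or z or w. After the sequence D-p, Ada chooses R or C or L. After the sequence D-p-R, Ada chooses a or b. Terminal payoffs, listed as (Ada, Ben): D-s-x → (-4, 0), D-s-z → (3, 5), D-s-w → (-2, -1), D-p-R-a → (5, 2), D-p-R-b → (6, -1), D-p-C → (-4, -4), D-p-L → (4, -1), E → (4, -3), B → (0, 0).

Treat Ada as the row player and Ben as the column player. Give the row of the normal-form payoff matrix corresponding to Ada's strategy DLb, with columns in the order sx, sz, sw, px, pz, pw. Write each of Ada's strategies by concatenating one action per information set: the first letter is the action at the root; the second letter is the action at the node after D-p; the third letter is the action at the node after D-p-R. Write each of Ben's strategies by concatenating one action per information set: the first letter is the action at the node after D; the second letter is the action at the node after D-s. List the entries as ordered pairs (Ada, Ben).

vs sx: Ada plays D → Ben plays s at [D] → Ben plays x at [D-s] → (-4, 0)
vs sz: Ada plays D → Ben plays s at [D] → Ben plays z at [D-s] → (3, 5)
vs sw: Ada plays D → Ben plays s at [D] → Ben plays w at [D-s] → (-2, -1)
vs px: Ada plays D → Ben plays p at [D] → Ada plays L at [D-p] → (4, -1)
vs pz: Ada plays D → Ben plays p at [D] → Ada plays L at [D-p] → (4, -1)
vs pw: Ada plays D → Ben plays p at [D] → Ada plays L at [D-p] → (4, -1)

(-4,0) (3,5) (-2,-1) (4,-1) (4,-1) (4,-1)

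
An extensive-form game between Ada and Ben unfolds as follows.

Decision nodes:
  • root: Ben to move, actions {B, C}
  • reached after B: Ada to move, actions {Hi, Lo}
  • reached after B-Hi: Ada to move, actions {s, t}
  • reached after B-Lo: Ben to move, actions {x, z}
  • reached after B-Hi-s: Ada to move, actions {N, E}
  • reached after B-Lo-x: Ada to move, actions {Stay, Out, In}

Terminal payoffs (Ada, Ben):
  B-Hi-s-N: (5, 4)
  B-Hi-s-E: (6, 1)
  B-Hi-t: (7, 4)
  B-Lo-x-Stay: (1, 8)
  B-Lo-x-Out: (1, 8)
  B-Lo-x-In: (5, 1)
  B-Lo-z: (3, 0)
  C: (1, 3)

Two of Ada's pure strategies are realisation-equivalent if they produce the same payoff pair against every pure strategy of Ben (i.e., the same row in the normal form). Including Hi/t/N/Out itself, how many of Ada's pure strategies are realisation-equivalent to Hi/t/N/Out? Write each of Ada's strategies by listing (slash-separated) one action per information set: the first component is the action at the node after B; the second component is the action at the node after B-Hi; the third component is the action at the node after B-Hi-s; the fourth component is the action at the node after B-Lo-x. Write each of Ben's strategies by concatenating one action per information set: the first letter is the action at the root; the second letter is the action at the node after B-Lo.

6

Row for Hi/t/N/Out (columns Bx, Bz, Cx, Cz): (7,4) (7,4) (1,3) (1,3).
Under Hi/t/N/Out, Ada's choice at the node after B-Hi-s and at the node after B-Lo-x can never be reached regardless of what Ben does, so varying those choices leaves every outcome unchanged.
Holding the reachable choices fixed and varying the unreachable ones freely already gives 2 × 3 = 6 equivalent strategies.
No other strategy reproduces this row, so those 6 are the full class: Hi/t/N/Stay, Hi/t/N/Out, Hi/t/N/In, Hi/t/E/Stay, Hi/t/E/Out, Hi/t/E/In.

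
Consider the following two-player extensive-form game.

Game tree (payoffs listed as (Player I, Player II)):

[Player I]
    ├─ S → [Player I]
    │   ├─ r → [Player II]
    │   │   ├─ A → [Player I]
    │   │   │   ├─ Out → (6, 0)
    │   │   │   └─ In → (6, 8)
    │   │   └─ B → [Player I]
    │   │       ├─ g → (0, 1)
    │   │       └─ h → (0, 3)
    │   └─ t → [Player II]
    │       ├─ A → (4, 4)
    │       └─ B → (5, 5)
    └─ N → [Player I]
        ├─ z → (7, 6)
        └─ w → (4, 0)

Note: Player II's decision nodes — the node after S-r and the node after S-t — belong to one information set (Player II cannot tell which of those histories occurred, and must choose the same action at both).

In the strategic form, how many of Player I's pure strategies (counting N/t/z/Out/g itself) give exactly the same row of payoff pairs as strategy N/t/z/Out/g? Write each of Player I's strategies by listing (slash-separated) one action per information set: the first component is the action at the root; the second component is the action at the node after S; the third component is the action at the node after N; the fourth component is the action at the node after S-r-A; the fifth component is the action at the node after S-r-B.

8

Row for N/t/z/Out/g (columns A, B): (7,6) (7,6).
Under N/t/z/Out/g, Player I's choice at the node after S and at the node after S-r-A and at the node after S-r-B can never be reached regardless of what Player II does, so varying those choices leaves every outcome unchanged.
Holding the reachable choices fixed and varying the unreachable ones freely already gives 2 × 2 × 2 = 8 equivalent strategies.
No other strategy reproduces this row, so those 8 are the full class: N/r/z/Out/g, N/r/z/Out/h, N/r/z/In/g, N/r/z/In/h, N/t/z/Out/g, N/t/z/Out/h, N/t/z/In/g, N/t/z/In/h.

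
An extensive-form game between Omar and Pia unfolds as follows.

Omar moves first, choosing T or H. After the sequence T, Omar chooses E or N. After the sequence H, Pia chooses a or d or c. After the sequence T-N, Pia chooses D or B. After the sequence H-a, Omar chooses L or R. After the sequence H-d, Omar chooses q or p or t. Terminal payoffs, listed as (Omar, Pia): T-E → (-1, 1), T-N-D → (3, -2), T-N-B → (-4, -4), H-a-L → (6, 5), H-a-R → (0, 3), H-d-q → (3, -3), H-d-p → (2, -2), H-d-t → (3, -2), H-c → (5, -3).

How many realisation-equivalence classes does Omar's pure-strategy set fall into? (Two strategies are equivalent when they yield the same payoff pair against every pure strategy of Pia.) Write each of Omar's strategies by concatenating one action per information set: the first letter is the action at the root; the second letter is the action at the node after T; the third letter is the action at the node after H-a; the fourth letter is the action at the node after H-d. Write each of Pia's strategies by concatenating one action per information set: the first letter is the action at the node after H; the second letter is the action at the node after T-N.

8

Omar has 24 pure strategies: TELq, TELp, TELt, TERq, TERp, TERt, TNLq, TNLp, TNLt, TNRq, TNRp, TNRt, HELq, HELp, HELt, HERq, HERp, HERt, HNLq, HNLp, HNLt, HNRq, HNRp, HNRt. Columns: aD, aB, dD, dB, cD, cB.
{TELq, TELp, TELt, TERq, TERp, TERt} → row (-1,1) (-1,1) (-1,1) (-1,1) (-1,1) (-1,1)
{TNLq, TNLp, TNLt, TNRq, TNRp, TNRt} → row (3,-2) (-4,-4) (3,-2) (-4,-4) (3,-2) (-4,-4)
{HELq, HNLq} → row (6,5) (6,5) (3,-3) (3,-3) (5,-3) (5,-3)
{HELp, HNLp} → row (6,5) (6,5) (2,-2) (2,-2) (5,-3) (5,-3)
{HELt, HNLt} → row (6,5) (6,5) (3,-2) (3,-2) (5,-3) (5,-3)
{HERq, HNRq} → row (0,3) (0,3) (3,-3) (3,-3) (5,-3) (5,-3)
{HERp, HNRp} → row (0,3) (0,3) (2,-2) (2,-2) (5,-3) (5,-3)
{HERt, HNRt} → row (0,3) (0,3) (3,-2) (3,-2) (5,-3) (5,-3)
That's 8 distinct rows out of 24 strategies.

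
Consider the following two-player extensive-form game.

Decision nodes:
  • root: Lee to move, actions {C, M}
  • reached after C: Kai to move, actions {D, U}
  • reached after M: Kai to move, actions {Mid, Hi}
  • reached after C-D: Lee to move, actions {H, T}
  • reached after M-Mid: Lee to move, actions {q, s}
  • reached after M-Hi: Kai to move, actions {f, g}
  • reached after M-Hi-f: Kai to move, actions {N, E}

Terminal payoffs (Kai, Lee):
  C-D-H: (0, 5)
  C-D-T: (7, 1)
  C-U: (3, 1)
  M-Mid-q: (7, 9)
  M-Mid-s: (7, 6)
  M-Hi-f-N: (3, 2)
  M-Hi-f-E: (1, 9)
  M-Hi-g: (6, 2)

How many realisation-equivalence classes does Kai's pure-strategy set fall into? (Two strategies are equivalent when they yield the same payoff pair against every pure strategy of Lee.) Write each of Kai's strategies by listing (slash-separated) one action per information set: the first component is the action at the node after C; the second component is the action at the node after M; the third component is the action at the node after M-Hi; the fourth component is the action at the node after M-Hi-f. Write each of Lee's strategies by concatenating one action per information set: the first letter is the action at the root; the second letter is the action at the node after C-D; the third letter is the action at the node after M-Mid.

Kai has 16 pure strategies: D/Mid/f/N, D/Mid/f/E, D/Mid/g/N, D/Mid/g/E, D/Hi/f/N, D/Hi/f/E, D/Hi/g/N, D/Hi/g/E, U/Mid/f/N, U/Mid/f/E, U/Mid/g/N, U/Mid/g/E, U/Hi/f/N, U/Hi/f/E, U/Hi/g/N, U/Hi/g/E. Columns: CHq, CHs, CTq, CTs, MHq, MHs, MTq, MTs.
{D/Mid/f/N, D/Mid/f/E, D/Mid/g/N, D/Mid/g/E} → row (0,5) (0,5) (7,1) (7,1) (7,9) (7,6) (7,9) (7,6)
{D/Hi/f/N} → row (0,5) (0,5) (7,1) (7,1) (3,2) (3,2) (3,2) (3,2)
{D/Hi/f/E} → row (0,5) (0,5) (7,1) (7,1) (1,9) (1,9) (1,9) (1,9)
{D/Hi/g/N, D/Hi/g/E} → row (0,5) (0,5) (7,1) (7,1) (6,2) (6,2) (6,2) (6,2)
{U/Mid/f/N, U/Mid/f/E, U/Mid/g/N, U/Mid/g/E} → row (3,1) (3,1) (3,1) (3,1) (7,9) (7,6) (7,9) (7,6)
{U/Hi/f/N} → row (3,1) (3,1) (3,1) (3,1) (3,2) (3,2) (3,2) (3,2)
{U/Hi/f/E} → row (3,1) (3,1) (3,1) (3,1) (1,9) (1,9) (1,9) (1,9)
{U/Hi/g/N, U/Hi/g/E} → row (3,1) (3,1) (3,1) (3,1) (6,2) (6,2) (6,2) (6,2)
That's 8 distinct rows out of 16 strategies.

8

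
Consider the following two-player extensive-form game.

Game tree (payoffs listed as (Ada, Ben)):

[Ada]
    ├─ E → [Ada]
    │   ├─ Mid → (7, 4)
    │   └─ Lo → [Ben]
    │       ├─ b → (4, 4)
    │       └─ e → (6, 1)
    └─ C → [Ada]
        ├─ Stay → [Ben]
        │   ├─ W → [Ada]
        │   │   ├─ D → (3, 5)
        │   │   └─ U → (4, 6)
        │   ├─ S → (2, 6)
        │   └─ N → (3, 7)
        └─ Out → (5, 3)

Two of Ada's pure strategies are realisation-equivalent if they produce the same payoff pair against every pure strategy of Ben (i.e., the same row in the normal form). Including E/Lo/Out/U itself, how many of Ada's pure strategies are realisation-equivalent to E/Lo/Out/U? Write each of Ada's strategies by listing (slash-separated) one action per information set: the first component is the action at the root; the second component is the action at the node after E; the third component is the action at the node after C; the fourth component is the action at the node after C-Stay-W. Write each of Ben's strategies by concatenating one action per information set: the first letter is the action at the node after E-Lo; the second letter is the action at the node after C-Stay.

4

Row for E/Lo/Out/U (columns bW, bS, bN, eW, eS, eN): (4,4) (4,4) (4,4) (6,1) (6,1) (6,1).
Under E/Lo/Out/U, Ada's choice at the node after C and at the node after C-Stay-W can never be reached regardless of what Ben does, so varying those choices leaves every outcome unchanged.
Holding the reachable choices fixed and varying the unreachable ones freely already gives 2 × 2 = 4 equivalent strategies.
No other strategy reproduces this row, so those 4 are the full class: E/Lo/Stay/D, E/Lo/Stay/U, E/Lo/Out/D, E/Lo/Out/U.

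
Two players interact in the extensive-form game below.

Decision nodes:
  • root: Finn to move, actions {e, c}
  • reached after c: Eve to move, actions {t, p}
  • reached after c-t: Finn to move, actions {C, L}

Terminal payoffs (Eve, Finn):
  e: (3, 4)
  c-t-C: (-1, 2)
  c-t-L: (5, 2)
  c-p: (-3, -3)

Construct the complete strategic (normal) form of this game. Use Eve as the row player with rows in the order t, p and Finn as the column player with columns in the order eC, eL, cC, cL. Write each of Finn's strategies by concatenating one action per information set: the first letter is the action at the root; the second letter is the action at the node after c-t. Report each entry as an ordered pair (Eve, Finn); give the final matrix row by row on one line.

Row t: eC→(3,4), eL→(3,4), cC→(-1,2), cL→(5,2)
Row p: eC→(3,4), eL→(3,4), cC→(-3,-3), cL→(-3,-3)

t: (3,4) (3,4) (-1,2) (5,2) | p: (3,4) (3,4) (-3,-3) (-3,-3)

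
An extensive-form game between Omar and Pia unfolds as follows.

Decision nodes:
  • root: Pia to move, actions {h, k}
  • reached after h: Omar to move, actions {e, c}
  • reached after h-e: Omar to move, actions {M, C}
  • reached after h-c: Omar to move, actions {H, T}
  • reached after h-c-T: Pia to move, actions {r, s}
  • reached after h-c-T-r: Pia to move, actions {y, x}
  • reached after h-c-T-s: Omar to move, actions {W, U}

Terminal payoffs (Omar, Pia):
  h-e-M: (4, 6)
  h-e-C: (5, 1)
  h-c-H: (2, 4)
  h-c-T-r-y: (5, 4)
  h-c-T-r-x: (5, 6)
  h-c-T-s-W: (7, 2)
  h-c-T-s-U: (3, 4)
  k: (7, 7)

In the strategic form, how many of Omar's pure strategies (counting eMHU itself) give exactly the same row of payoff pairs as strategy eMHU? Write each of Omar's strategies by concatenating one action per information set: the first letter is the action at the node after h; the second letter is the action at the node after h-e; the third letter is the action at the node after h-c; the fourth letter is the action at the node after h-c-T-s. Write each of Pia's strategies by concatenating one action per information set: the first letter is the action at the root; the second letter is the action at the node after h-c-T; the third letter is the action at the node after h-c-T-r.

Row for eMHU (columns hry, hrx, hsy, hsx, kry, krx, ksy, ksx): (4,6) (4,6) (4,6) (4,6) (7,7) (7,7) (7,7) (7,7).
Under eMHU, Omar's choice at the node after h-c and at the node after h-c-T-s can never be reached regardless of what Pia does, so varying those choices leaves every outcome unchanged.
Holding the reachable choices fixed and varying the unreachable ones freely already gives 2 × 2 = 4 equivalent strategies.
No other strategy reproduces this row, so those 4 are the full class: eMHW, eMHU, eMTW, eMTU.

4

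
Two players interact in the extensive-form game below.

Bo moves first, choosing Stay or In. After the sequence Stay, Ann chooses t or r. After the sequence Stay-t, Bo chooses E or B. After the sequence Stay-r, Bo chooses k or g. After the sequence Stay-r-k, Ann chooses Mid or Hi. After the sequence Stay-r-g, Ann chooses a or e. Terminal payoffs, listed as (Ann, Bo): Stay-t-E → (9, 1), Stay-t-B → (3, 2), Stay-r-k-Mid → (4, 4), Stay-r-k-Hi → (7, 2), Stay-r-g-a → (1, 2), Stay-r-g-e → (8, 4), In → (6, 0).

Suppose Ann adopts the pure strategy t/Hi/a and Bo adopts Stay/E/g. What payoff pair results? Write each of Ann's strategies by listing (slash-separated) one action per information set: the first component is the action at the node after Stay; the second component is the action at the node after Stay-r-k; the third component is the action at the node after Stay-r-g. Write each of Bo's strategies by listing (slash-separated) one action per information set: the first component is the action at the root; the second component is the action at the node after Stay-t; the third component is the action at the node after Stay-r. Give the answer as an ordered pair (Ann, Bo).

(9, 1)

Trace the play path from the root:
  Bo plays Stay
  Ann plays t at [Stay]
  Bo plays E at [Stay-t]
→ terminal payoff (9, 1).
(Ann's choice at the node after Stay-r-k is never reached on this path, so it doesn't affect the outcome.)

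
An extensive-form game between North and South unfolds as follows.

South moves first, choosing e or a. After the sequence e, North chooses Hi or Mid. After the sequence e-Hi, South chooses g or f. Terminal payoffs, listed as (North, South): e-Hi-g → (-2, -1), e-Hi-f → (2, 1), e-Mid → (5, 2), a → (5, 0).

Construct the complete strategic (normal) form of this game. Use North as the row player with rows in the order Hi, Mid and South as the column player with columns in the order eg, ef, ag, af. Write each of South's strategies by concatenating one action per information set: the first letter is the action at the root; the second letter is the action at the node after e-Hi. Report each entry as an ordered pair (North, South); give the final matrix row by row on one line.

Hi: (-2,-1) (2,1) (5,0) (5,0) | Mid: (5,2) (5,2) (5,0) (5,0)

           eg       ef       ag       af
  Hi  (-2,-1)    (2,1)    (5,0)    (5,0)
 Mid    (5,2)    (5,2)    (5,0)    (5,0)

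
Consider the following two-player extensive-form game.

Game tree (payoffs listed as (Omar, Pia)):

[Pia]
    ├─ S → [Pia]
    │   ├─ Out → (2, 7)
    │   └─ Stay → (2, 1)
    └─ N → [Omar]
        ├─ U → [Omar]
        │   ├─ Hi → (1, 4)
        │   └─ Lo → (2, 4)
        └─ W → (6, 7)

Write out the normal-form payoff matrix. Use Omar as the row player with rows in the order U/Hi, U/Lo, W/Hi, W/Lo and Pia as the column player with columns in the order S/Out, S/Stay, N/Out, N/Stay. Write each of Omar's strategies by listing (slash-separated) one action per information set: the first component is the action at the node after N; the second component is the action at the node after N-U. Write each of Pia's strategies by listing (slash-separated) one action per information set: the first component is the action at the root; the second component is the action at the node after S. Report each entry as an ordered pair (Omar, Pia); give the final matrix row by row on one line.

U/Hi: (2,7) (2,1) (1,4) (1,4) | U/Lo: (2,7) (2,1) (2,4) (2,4) | W/Hi: (2,7) (2,1) (6,7) (6,7) | W/Lo: (2,7) (2,1) (6,7) (6,7)

        S/Out   S/Stay    N/Out   N/Stay
U/Hi    (2,7)    (2,1)    (1,4)    (1,4)
U/Lo    (2,7)    (2,1)    (2,4)    (2,4)
W/Hi    (2,7)    (2,1)    (6,7)    (6,7)
W/Lo    (2,7)    (2,1)    (6,7)    (6,7)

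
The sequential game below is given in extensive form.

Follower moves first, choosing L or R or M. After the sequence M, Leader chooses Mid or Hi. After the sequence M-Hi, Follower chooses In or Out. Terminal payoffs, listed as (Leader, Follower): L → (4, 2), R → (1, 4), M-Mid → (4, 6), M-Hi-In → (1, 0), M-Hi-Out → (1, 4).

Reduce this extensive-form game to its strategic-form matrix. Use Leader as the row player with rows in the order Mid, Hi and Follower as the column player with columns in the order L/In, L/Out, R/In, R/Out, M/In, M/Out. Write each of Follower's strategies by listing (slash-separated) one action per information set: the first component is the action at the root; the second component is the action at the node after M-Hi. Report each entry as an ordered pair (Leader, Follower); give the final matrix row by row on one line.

Mid: (4,2) (4,2) (1,4) (1,4) (4,6) (4,6) | Hi: (4,2) (4,2) (1,4) (1,4) (1,0) (1,4)

         L/In    L/Out     R/In    R/Out     M/In    M/Out
 Mid    (4,2)    (4,2)    (1,4)    (1,4)    (4,6)    (4,6)
  Hi    (4,2)    (4,2)    (1,4)    (1,4)    (1,0)    (1,4)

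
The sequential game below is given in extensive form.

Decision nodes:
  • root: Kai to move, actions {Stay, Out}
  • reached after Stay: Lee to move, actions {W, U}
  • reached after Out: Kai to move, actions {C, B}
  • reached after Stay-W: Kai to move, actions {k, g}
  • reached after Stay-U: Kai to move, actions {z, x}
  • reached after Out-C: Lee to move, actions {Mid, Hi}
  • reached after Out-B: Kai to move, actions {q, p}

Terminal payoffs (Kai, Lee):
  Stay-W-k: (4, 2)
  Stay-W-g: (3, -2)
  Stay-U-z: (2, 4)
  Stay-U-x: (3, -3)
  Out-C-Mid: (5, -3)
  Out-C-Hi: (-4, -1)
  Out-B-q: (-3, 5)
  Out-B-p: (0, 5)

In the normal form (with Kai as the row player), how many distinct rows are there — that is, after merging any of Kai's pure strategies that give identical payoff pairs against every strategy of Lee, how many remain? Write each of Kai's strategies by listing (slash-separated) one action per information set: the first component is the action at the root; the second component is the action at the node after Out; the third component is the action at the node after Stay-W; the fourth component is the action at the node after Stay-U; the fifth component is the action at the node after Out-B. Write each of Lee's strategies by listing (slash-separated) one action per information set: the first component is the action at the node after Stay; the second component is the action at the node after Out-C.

Kai has 32 pure strategies: Stay/C/k/z/q, Stay/C/k/z/p, Stay/C/k/x/q, Stay/C/k/x/p, Stay/C/g/z/q, Stay/C/g/z/p, Stay/C/g/x/q, Stay/C/g/x/p, Stay/B/k/z/q, Stay/B/k/z/p, Stay/B/k/x/q, Stay/B/k/x/p, Stay/B/g/z/q, Stay/B/g/z/p, Stay/B/g/x/q, Stay/B/g/x/p, Out/C/k/z/q, Out/C/k/z/p, Out/C/k/x/q, Out/C/k/x/p, Out/C/g/z/q, Out/C/g/z/p, Out/C/g/x/q, Out/C/g/x/p, Out/B/k/z/q, Out/B/k/z/p, Out/B/k/x/q, Out/B/k/x/p, Out/B/g/z/q, Out/B/g/z/p, Out/B/g/x/q, Out/B/g/x/p. Columns: W/Mid, W/Hi, U/Mid, U/Hi.
{Stay/C/k/z/q, Stay/C/k/z/p, Stay/B/k/z/q, Stay/B/k/z/p} → row (4,2) (4,2) (2,4) (2,4)
{Stay/C/k/x/q, Stay/C/k/x/p, Stay/B/k/x/q, Stay/B/k/x/p} → row (4,2) (4,2) (3,-3) (3,-3)
{Stay/C/g/z/q, Stay/C/g/z/p, Stay/B/g/z/q, Stay/B/g/z/p} → row (3,-2) (3,-2) (2,4) (2,4)
{Stay/C/g/x/q, Stay/C/g/x/p, Stay/B/g/x/q, Stay/B/g/x/p} → row (3,-2) (3,-2) (3,-3) (3,-3)
{Out/C/k/z/q, Out/C/k/z/p, Out/C/k/x/q, Out/C/k/x/p, Out/C/g/z/q, Out/C/g/z/p, Out/C/g/x/q, Out/C/g/x/p} → row (5,-3) (-4,-1) (5,-3) (-4,-1)
{Out/B/k/z/q, Out/B/k/x/q, Out/B/g/z/q, Out/B/g/x/q} → row (-3,5) (-3,5) (-3,5) (-3,5)
{Out/B/k/z/p, Out/B/k/x/p, Out/B/g/z/p, Out/B/g/x/p} → row (0,5) (0,5) (0,5) (0,5)
That's 7 distinct rows out of 32 strategies.

7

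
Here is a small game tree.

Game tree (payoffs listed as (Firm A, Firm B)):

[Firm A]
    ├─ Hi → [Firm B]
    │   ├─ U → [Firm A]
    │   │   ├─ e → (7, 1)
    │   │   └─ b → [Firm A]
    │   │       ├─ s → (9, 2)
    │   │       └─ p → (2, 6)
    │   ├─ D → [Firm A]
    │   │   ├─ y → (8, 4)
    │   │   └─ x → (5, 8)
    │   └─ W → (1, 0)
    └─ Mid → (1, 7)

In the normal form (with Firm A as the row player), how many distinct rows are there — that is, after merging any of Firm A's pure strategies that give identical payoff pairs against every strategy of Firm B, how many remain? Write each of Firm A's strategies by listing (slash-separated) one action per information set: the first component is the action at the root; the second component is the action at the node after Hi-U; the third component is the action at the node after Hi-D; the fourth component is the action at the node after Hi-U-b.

7

Firm A has 16 pure strategies: Hi/e/y/s, Hi/e/y/p, Hi/e/x/s, Hi/e/x/p, Hi/b/y/s, Hi/b/y/p, Hi/b/x/s, Hi/b/x/p, Mid/e/y/s, Mid/e/y/p, Mid/e/x/s, Mid/e/x/p, Mid/b/y/s, Mid/b/y/p, Mid/b/x/s, Mid/b/x/p. Columns: U, D, W.
{Hi/e/y/s, Hi/e/y/p} → row (7,1) (8,4) (1,0)
{Hi/e/x/s, Hi/e/x/p} → row (7,1) (5,8) (1,0)
{Hi/b/y/s} → row (9,2) (8,4) (1,0)
{Hi/b/y/p} → row (2,6) (8,4) (1,0)
{Hi/b/x/s} → row (9,2) (5,8) (1,0)
{Hi/b/x/p} → row (2,6) (5,8) (1,0)
{Mid/e/y/s, Mid/e/y/p, Mid/e/x/s, Mid/e/x/p, Mid/b/y/s, Mid/b/y/p, Mid/b/x/s, Mid/b/x/p} → row (1,7) (1,7) (1,7)
That's 7 distinct rows out of 16 strategies.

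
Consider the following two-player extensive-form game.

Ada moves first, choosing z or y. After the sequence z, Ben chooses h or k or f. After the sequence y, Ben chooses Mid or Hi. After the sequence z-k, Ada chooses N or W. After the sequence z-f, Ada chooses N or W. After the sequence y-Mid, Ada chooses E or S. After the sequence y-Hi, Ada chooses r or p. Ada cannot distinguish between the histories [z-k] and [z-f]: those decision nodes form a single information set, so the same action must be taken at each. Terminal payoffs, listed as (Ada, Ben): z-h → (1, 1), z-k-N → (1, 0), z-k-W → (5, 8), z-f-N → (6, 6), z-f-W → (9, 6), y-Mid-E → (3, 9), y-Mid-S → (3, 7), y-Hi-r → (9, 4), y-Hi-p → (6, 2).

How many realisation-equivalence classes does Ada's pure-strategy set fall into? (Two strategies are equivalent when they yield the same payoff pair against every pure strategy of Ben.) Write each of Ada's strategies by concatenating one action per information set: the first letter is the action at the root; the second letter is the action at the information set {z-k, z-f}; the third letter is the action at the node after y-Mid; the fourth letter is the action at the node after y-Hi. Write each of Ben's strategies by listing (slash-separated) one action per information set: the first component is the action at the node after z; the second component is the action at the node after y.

Ada has 16 pure strategies: zNEr, zNEp, zNSr, zNSp, zWEr, zWEp, zWSr, zWSp, yNEr, yNEp, yNSr, yNSp, yWEr, yWEp, yWSr, yWSp. Columns: h/Mid, h/Hi, k/Mid, k/Hi, f/Mid, f/Hi.
{zNEr, zNEp, zNSr, zNSp} → row (1,1) (1,1) (1,0) (1,0) (6,6) (6,6)
{zWEr, zWEp, zWSr, zWSp} → row (1,1) (1,1) (5,8) (5,8) (9,6) (9,6)
{yNEr, yWEr} → row (3,9) (9,4) (3,9) (9,4) (3,9) (9,4)
{yNEp, yWEp} → row (3,9) (6,2) (3,9) (6,2) (3,9) (6,2)
{yNSr, yWSr} → row (3,7) (9,4) (3,7) (9,4) (3,7) (9,4)
{yNSp, yWSp} → row (3,7) (6,2) (3,7) (6,2) (3,7) (6,2)
That's 6 distinct rows out of 16 strategies.

6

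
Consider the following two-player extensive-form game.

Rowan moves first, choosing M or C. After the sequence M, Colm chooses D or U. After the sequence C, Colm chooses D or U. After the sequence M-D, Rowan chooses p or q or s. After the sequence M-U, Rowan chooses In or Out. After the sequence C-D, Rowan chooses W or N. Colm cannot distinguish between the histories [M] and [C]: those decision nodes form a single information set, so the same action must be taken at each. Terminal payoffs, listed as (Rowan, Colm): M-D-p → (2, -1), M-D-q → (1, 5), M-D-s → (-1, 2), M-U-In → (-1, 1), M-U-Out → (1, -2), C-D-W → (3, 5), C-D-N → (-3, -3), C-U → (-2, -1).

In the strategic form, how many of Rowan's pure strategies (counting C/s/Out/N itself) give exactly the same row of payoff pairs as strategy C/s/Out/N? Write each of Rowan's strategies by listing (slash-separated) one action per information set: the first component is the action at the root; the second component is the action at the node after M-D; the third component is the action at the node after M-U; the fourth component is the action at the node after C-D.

6

Row for C/s/Out/N (columns D, U): (-3,-3) (-2,-1).
Under C/s/Out/N, Rowan's choice at the node after M-D and at the node after M-U can never be reached regardless of what Colm does, so varying those choices leaves every outcome unchanged.
Holding the reachable choices fixed and varying the unreachable ones freely already gives 3 × 2 = 6 equivalent strategies.
No other strategy reproduces this row, so those 6 are the full class: C/p/In/N, C/p/Out/N, C/q/In/N, C/q/Out/N, C/s/In/N, C/s/Out/N.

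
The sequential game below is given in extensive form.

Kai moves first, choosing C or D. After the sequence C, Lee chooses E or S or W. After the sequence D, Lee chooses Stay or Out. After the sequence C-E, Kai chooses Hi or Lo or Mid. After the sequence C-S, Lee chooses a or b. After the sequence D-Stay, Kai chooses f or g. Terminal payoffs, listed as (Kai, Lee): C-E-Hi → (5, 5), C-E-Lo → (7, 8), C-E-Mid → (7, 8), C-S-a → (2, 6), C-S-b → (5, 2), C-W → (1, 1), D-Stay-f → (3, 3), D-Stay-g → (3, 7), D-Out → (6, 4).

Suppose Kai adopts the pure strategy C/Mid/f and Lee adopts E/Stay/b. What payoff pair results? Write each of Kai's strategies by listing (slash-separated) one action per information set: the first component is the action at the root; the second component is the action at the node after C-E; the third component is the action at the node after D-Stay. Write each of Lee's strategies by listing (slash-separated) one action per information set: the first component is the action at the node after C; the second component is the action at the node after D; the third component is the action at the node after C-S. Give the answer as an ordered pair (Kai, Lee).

Trace the play path from the root:
  Kai plays C
  Lee plays E at [C]
  Kai plays Mid at [C-E]
→ terminal payoff (7, 8).
(Kai's choice at the node after D-Stay is never reached on this path, so it doesn't affect the outcome.)

(7, 8)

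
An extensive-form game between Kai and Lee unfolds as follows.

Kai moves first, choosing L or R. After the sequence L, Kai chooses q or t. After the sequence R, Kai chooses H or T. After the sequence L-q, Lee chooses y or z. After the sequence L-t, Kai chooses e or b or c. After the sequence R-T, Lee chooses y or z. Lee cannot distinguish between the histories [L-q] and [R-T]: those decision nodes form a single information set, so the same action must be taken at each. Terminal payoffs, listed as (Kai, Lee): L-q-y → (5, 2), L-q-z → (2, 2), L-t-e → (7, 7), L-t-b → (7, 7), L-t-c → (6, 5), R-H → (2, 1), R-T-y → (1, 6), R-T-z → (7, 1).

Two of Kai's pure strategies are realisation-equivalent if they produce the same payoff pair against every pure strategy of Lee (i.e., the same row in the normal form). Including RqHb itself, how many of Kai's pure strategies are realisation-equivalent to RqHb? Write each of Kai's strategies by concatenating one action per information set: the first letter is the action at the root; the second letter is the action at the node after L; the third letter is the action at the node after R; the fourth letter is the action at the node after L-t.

6

Row for RqHb (columns y, z): (2,1) (2,1).
Under RqHb, Kai's choice at the node after L and at the node after L-t can never be reached regardless of what Lee does, so varying those choices leaves every outcome unchanged.
Holding the reachable choices fixed and varying the unreachable ones freely already gives 2 × 3 = 6 equivalent strategies.
No other strategy reproduces this row, so those 6 are the full class: RqHe, RqHb, RqHc, RtHe, RtHb, RtHc.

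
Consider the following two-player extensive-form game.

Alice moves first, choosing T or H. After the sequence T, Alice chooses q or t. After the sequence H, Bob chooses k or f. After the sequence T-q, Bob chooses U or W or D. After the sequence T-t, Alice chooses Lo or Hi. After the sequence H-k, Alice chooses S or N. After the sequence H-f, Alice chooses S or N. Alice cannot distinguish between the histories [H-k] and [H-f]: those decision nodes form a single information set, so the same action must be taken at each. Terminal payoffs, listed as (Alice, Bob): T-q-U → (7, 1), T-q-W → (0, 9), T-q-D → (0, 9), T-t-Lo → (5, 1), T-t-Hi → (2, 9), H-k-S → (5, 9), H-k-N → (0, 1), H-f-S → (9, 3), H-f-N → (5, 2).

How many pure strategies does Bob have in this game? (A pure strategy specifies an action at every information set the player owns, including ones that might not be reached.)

Bob owns the node after H with actions {k, f} — two choices.
Bob owns the node after T-q with actions {U, W, D} — three choices.
A pure strategy fixes one action at each information set independently, so the count is the product 2 × 3 = 6.

6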